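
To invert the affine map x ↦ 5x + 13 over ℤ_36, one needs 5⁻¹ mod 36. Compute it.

Apply the Euclidean algorithm to 36 and 5:
36 = 7×5 + 1
5 = 5×1 + 0
The gcd is 1. Working backward:
1 = 36 − 7·5
Thus 5·(-7) ≡ 1 (mod 36); reducing, -7 mod 36 = 29.

29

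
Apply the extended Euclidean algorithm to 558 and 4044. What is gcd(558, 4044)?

Euclidean algorithm:
4044 = 7*558 + 138
558 = 4*138 + 6
138 = 23*6 + 0
gcd(558, 4044) = 6.
Back-substituting:
6 = 558 − 4·138
6 = −4·4044 + 29·558
So 6 = (-4)·4044 + (29)·558.

6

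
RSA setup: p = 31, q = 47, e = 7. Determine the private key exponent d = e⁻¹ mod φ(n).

1183

φ(n) = (p−1)(q−1) = 30·46 = 1380.
Need d with 7·d ≡ 1 (mod 1380). Apply the extended Euclidean algorithm:
1380 = 197*7 + 1
7 = 7*1 + 0
Back-substitute:
1 = 1380 − 197·7
So 7·(-197) ≡ 1 (mod 1380), hence d ≡ -197 ≡ 1183 (mod 1380).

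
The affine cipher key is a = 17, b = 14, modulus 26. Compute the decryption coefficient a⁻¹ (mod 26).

23

Extended Euclidean algorithm:
26 = 1·17 + 9
17 = 1·9 + 8
9 = 1·8 + 1
8 = 8·1 + 0
Since gcd(17, 26) = 1, back-substitute to write 1 as a combination:
1 = 9 − 8
1 = −17 + 2·9
1 = 2·26 − 3·17
So 17·(-3) ≡ 1 (mod 26), and -3 ≡ 23 (mod 26).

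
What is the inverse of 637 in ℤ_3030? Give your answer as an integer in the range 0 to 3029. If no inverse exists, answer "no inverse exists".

Extended Euclidean algorithm:
3030 = 4*637 + 482
637 = 1*482 + 155
482 = 3*155 + 17
155 = 9*17 + 2
17 = 8*2 + 1
2 = 2*1 + 0
The gcd is 1. Working backward:
1 = 17 − 8·2
1 = −8·155 + 73·17
1 = 73·482 − 227·155
1 = −227·637 + 300·482
1 = 300·3030 − 1427·637
Thus 637·(-1427) ≡ 1 (mod 3030); reducing, -1427 mod 3030 = 1603.

1603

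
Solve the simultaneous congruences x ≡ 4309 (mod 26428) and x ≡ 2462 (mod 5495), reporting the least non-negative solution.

21965977

Write x = 4309 + 26428·k. Then 26428·k ≡ 2462 − 4309 ≡ 3648 (mod 5495).
Need 26428⁻¹ mod 5495. Extended Euclid on (5495, 4448):
5495 = 1*4448 + 1047
4448 = 4*1047 + 260
1047 = 4*260 + 7
260 = 37*7 + 1
7 = 7*1 + 0
Back-substitute:
1 = 260 − 37·7
1 = −37·1047 + 149·260
1 = 149·4448 − 633·1047
1 = −633·5495 + 782·4448
26428⁻¹ ≡ 782 (mod 5495), so k ≡ 782·3648 ≡ 831 (mod 5495).
x = 4309 + 26428·831 = 21965977.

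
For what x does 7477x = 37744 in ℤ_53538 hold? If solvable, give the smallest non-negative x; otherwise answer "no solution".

First find gcd(7477, 53538):
53538 = 7×7477 + 1199
7477 = 6×1199 + 283
1199 = 4×283 + 67
283 = 4×67 + 15
67 = 4×15 + 7
15 = 2×7 + 1
7 = 7×1 + 0
gcd = 1, so a unique solution mod 53538 exists.
Back-substitute for the Bézout coefficients:
1 = 15 − 2·7
1 = −2·67 + 9·15
1 = 9·283 − 38·67
1 = −38·1199 + 161·283
1 = 161·7477 − 1004·1199
1 = −1004·53538 + 7189·7477
So 7477·(7189) ≡ 1 (mod 53538), giving 7477⁻¹ ≡ 7189.
x ≡ 7477⁻¹·37744 ≡ 7189·37744 ≡ 11032 (mod 53538).

11032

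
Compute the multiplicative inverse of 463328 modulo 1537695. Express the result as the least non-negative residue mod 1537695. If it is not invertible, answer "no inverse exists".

1493837

Extended Euclidean algorithm:
1537695 = 3*463328 + 147711
463328 = 3*147711 + 20195
147711 = 7*20195 + 6346
20195 = 3*6346 + 1157
6346 = 5*1157 + 561
1157 = 2*561 + 35
561 = 16*35 + 1
35 = 35*1 + 0
Since gcd(463328, 1537695) = 1, back-substitute to write 1 as a combination:
1 = 561 − 16·35
1 = −16·1157 + 33·561
1 = 33·6346 − 181·1157
1 = −181·20195 + 576·6346
1 = 576·147711 − 4213·20195
1 = −4213·463328 + 13215·147711
1 = 13215·1537695 − 43858·463328
So 463328·(-43858) ≡ 1 (mod 1537695), and -43858 ≡ 1493837 (mod 1537695).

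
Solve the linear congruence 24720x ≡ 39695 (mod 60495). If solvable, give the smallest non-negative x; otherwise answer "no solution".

gcd(24720, 60495):
60495 = 2*24720 + 11055
24720 = 2*11055 + 2610
11055 = 4*2610 + 615
2610 = 4*615 + 150
615 = 4*150 + 15
150 = 10*15 + 0
gcd = 15, but 15 ∤ 39695, so the congruence has no solution.

no solution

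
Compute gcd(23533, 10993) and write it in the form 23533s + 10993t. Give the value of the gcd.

1

Euclidean algorithm:
23533 = 2*10993 + 1547
10993 = 7*1547 + 164
1547 = 9*164 + 71
164 = 2*71 + 22
71 = 3*22 + 5
22 = 4*5 + 2
5 = 2*2 + 1
2 = 2*1 + 0
gcd(23533, 10993) = 1.
Back-substituting:
1 = 5 − 2·2
1 = −2·22 + 9·5
1 = 9·71 − 29·22
1 = −29·164 + 67·71
1 = 67·1547 − 632·164
1 = −632·10993 + 4491·1547
1 = 4491·23533 − 9614·10993
So 1 = (4491)·23533 + (-9614)·10993.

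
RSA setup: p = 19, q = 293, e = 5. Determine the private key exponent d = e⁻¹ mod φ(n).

φ(n) = (p−1)(q−1) = 18·292 = 5256.
Need d with 5·d ≡ 1 (mod 5256). Apply the extended Euclidean algorithm:
5256 = 1051·5 + 1
5 = 5·1 + 0
Back-substitute:
1 = 5256 − 1051·5
So 5·(-1051) ≡ 1 (mod 5256), hence d ≡ -1051 ≡ 4205 (mod 5256).

4205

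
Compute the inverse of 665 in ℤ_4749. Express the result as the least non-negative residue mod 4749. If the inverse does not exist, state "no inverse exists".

Extended Euclidean algorithm:
4749 = 7×665 + 94
665 = 7×94 + 7
94 = 13×7 + 3
7 = 2×3 + 1
3 = 3×1 + 0
gcd = 1, so the inverse exists. Back-substitute:
1 = 7 − 2·3
1 = −2·94 + 27·7
1 = 27·665 − 191·94
1 = −191·4749 + 1364·665
So 665·1364 ≡ 1 (mod 4749).

1364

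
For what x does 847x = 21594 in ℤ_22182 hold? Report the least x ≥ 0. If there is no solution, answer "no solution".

10632

First find gcd(847, 22182):
22182 = 26×847 + 160
847 = 5×160 + 47
160 = 3×47 + 19
47 = 2×19 + 9
19 = 2×9 + 1
9 = 9×1 + 0
gcd = 1, so a unique solution mod 22182 exists.
Back-substitute for the Bézout coefficients:
1 = 19 − 2·9
1 = −2·47 + 5·19
1 = 5·160 − 17·47
1 = −17·847 + 90·160
1 = 90·22182 − 2357·847
So 847·(-2357) ≡ 1 (mod 22182), giving 847⁻¹ ≡ 19825.
x ≡ 847⁻¹·21594 ≡ 19825·21594 ≡ 10632 (mod 22182).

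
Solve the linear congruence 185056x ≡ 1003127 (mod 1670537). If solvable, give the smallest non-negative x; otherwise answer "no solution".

First find gcd(185056, 1670537):
1670537 = 9×185056 + 5033
185056 = 36×5033 + 3868
5033 = 1×3868 + 1165
3868 = 3×1165 + 373
1165 = 3×373 + 46
373 = 8×46 + 5
46 = 9×5 + 1
5 = 5×1 + 0
gcd = 1, so a unique solution mod 1670537 exists.
Back-substitute for the Bézout coefficients:
1 = 46 − 9·5
1 = −9·373 + 73·46
1 = 73·1165 − 228·373
1 = −228·3868 + 757·1165
1 = 757·5033 − 985·3868
1 = −985·185056 + 36217·5033
1 = 36217·1670537 − 326938·185056
So 185056·(-326938) ≡ 1 (mod 1670537), giving 185056⁻¹ ≡ 1343599.
x ≡ 185056⁻¹·1003127 ≡ 1343599·1003127 ≡ 1159251 (mod 1670537).

1159251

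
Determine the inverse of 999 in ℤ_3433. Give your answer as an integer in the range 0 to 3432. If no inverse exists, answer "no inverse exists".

811

Extended Euclidean algorithm:
3433 = 3×999 + 436
999 = 2×436 + 127
436 = 3×127 + 55
127 = 2×55 + 17
55 = 3×17 + 4
17 = 4×4 + 1
4 = 4×1 + 0
Since gcd(999, 3433) = 1, back-substitute to write 1 as a combination:
1 = 17 − 4·4
1 = −4·55 + 13·17
1 = 13·127 − 30·55
1 = −30·436 + 103·127
1 = 103·999 − 236·436
1 = −236·3433 + 811·999
So 999·811 ≡ 1 (mod 3433).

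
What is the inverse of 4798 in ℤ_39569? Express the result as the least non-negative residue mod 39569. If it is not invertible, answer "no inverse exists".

gcd(39569, 4798) by repeated division:
39569 = 8×4798 + 1185
4798 = 4×1185 + 58
1185 = 20×58 + 25
58 = 2×25 + 8
25 = 3×8 + 1
8 = 8×1 + 0
Since gcd(4798, 39569) = 1, back-substitute to write 1 as a combination:
1 = 25 − 3·8
1 = −3·58 + 7·25
1 = 7·1185 − 143·58
1 = −143·4798 + 579·1185
1 = 579·39569 − 4775·4798
Thus 4798·(-4775) ≡ 1 (mod 39569); reducing, -4775 mod 39569 = 34794.

34794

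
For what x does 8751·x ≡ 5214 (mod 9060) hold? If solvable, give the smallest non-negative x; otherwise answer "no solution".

First find gcd(8751, 9060):
9060 = 1·8751 + 309
8751 = 28·309 + 99
309 = 3·99 + 12
99 = 8·12 + 3
12 = 4·3 + 0
gcd = 3 and 3 | 5214, so solutions exist. Divide through by 3: 2917x ≡ 1738 (mod 3020).
Now find 2917⁻¹ mod 3020:
3020 = 1·2917 + 103
2917 = 28·103 + 33
103 = 3·33 + 4
33 = 8·4 + 1
4 = 4·1 + 0
Back-substitute:
1 = 33 − 8·4
1 = −8·103 + 25·33
1 = 25·2917 − 708·103
1 = −708·3020 + 733·2917
So 2917⁻¹ ≡ 733 (mod 3020).
Then x ≡ 733·1738 ≡ 2534 (mod 3020); the smallest non-negative solution is x = 2534.

2534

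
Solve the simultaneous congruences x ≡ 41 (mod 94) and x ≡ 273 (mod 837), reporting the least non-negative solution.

65559

Write x = 41 + 94·k. Then 94·k ≡ 273 − 41 ≡ 232 (mod 837).
Need 94⁻¹ mod 837. Extended Euclid on (837, 94):
837 = 8*94 + 85
94 = 1*85 + 9
85 = 9*9 + 4
9 = 2*4 + 1
4 = 4*1 + 0
Back-substitute:
1 = 9 − 2·4
1 = −2·85 + 19·9
1 = 19·94 − 21·85
1 = −21·837 + 187·94
94⁻¹ ≡ 187 (mod 837), so k ≡ 187·232 ≡ 697 (mod 837).
x = 41 + 94·697 = 65559.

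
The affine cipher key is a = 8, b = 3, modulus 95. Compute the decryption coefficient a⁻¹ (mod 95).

gcd(95, 8) by repeated division:
95 = 11·8 + 7
8 = 1·7 + 1
7 = 7·1 + 0
The gcd is 1. Working backward:
1 = 8 − 7
1 = −95 + 12·8
So 8·12 ≡ 1 (mod 95).

12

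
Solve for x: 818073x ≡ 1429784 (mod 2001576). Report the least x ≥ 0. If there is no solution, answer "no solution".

no solution

gcd(818073, 2001576):
2001576 = 2*818073 + 365430
818073 = 2*365430 + 87213
365430 = 4*87213 + 16578
87213 = 5*16578 + 4323
16578 = 3*4323 + 3609
4323 = 1*3609 + 714
3609 = 5*714 + 39
714 = 18*39 + 12
39 = 3*12 + 3
12 = 4*3 + 0
gcd = 3, but 3 ∤ 1429784, so the congruence has no solution.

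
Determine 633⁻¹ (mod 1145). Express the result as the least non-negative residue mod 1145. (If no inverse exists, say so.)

1022

Apply the Euclidean algorithm to 1145 and 633:
1145 = 1·633 + 512
633 = 1·512 + 121
512 = 4·121 + 28
121 = 4·28 + 9
28 = 3·9 + 1
9 = 9·1 + 0
gcd = 1, so the inverse exists. Back-substitute:
1 = 28 − 3·9
1 = −3·121 + 13·28
1 = 13·512 − 55·121
1 = −55·633 + 68·512
1 = 68·1145 − 123·633
Hence 633⁻¹ ≡ -123 ≡ 1022 (mod 1145).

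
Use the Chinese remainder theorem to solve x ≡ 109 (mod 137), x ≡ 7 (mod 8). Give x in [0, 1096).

Write x = 109 + 137·k. Then 137·k ≡ 7 − 109 ≡ 2 (mod 8).
Need 137⁻¹ mod 8. Extended Euclid on (8, 1):
8 = 8·1 + 0
137⁻¹ ≡ 1 (mod 8), so k ≡ 1·2 ≡ 2 (mod 8).
x = 109 + 137·2 = 383.

383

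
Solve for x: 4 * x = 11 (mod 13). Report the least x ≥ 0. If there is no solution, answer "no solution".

6

First find gcd(4, 13):
13 = 3×4 + 1
4 = 4×1 + 0
gcd = 1, so a unique solution mod 13 exists.
Back-substitute for the Bézout coefficients:
1 = 13 − 3·4
So 4·(-3) ≡ 1 (mod 13), giving 4⁻¹ ≡ 10.
x ≡ 4⁻¹·11 ≡ 10·11 ≡ 6 (mod 13).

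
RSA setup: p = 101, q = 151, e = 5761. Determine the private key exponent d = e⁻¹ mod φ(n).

841

φ(n) = (p−1)(q−1) = 100·150 = 15000.
Need d with 5761·d ≡ 1 (mod 15000). Apply the extended Euclidean algorithm:
15000 = 2*5761 + 3478
5761 = 1*3478 + 2283
3478 = 1*2283 + 1195
2283 = 1*1195 + 1088
1195 = 1*1088 + 107
1088 = 10*107 + 18
107 = 5*18 + 17
18 = 1*17 + 1
17 = 17*1 + 0
Back-substitute:
1 = 18 − 17
1 = −107 + 6·18
1 = 6·1088 − 61·107
1 = −61·1195 + 67·1088
1 = 67·2283 − 128·1195
1 = −128·3478 + 195·2283
1 = 195·5761 − 323·3478
1 = −323·15000 + 841·5761
So 5761·841 ≡ 1 (mod 15000), hence d = 841.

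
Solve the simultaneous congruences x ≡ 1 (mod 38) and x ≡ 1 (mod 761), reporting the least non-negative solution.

1

Write x = 1 + 38·k. Then 38·k ≡ 1 − 1 ≡ 0 (mod 761).
Need 38⁻¹ mod 761. Extended Euclid on (761, 38):
761 = 20·38 + 1
38 = 38·1 + 0
Back-substitute:
1 = 761 − 20·38
38⁻¹ ≡ 741 (mod 761), so k ≡ 741·0 ≡ 0 (mod 761).
x = 1 + 38·0 = 1.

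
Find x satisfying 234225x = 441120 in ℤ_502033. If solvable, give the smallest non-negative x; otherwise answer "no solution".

First find gcd(234225, 502033):
502033 = 2×234225 + 33583
234225 = 6×33583 + 32727
33583 = 1×32727 + 856
32727 = 38×856 + 199
856 = 4×199 + 60
199 = 3×60 + 19
60 = 3×19 + 3
19 = 6×3 + 1
3 = 3×1 + 0
gcd = 1, so a unique solution mod 502033 exists.
Back-substitute for the Bézout coefficients:
1 = 19 − 6·3
1 = −6·60 + 19·19
1 = 19·199 − 63·60
1 = −63·856 + 271·199
1 = 271·32727 − 10361·856
1 = −10361·33583 + 10632·32727
1 = 10632·234225 − 74153·33583
1 = −74153·502033 + 158938·234225
So 234225·(158938) ≡ 1 (mod 502033), giving 234225⁻¹ ≡ 158938.
x ≡ 234225⁻¹·441120 ≡ 158938·441120 ≡ 316011 (mod 502033).

316011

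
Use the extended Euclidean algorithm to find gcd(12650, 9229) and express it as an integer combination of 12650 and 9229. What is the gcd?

11

Euclidean algorithm:
12650 = 1·9229 + 3421
9229 = 2·3421 + 2387
3421 = 1·2387 + 1034
2387 = 2·1034 + 319
1034 = 3·319 + 77
319 = 4·77 + 11
77 = 7·11 + 0
gcd(12650, 9229) = 11.
Express as a combination:
11 = 319 − 4·77
11 = −4·1034 + 13·319
11 = 13·2387 − 30·1034
11 = −30·3421 + 43·2387
11 = 43·9229 − 116·3421
11 = −116·12650 + 159·9229
So 11 = (-116)·12650 + (159)·9229.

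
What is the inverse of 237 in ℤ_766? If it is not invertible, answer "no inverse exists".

gcd(766, 237) by repeated division:
766 = 3·237 + 55
237 = 4·55 + 17
55 = 3·17 + 4
17 = 4·4 + 1
4 = 4·1 + 0
The gcd is 1. Working backward:
1 = 17 − 4·4
1 = −4·55 + 13·17
1 = 13·237 − 56·55
1 = −56·766 + 181·237
So 237·181 ≡ 1 (mod 766).

181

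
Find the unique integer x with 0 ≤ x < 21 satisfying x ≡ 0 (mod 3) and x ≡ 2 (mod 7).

Write x = 0 + 3·k. Then 3·k ≡ 2 − 0 ≡ 2 (mod 7).
Need 3⁻¹ mod 7. Extended Euclid on (7, 3):
7 = 2×3 + 1
3 = 3×1 + 0
Back-substitute:
1 = 7 − 2·3
3⁻¹ ≡ 5 (mod 7), so k ≡ 5·2 ≡ 3 (mod 7).
x = 0 + 3·3 = 9.

9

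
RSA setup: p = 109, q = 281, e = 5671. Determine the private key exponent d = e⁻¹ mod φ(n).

20791

φ(n) = (p−1)(q−1) = 108·280 = 30240.
Need d with 5671·d ≡ 1 (mod 30240). Apply the extended Euclidean algorithm:
30240 = 5·5671 + 1885
5671 = 3·1885 + 16
1885 = 117·16 + 13
16 = 1·13 + 3
13 = 4·3 + 1
3 = 3·1 + 0
Back-substitute:
1 = 13 − 4·3
1 = −4·16 + 5·13
1 = 5·1885 − 589·16
1 = −589·5671 + 1772·1885
1 = 1772·30240 − 9449·5671
So 5671·(-9449) ≡ 1 (mod 30240), hence d ≡ -9449 ≡ 20791 (mod 30240).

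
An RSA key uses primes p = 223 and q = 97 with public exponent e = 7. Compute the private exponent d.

φ(n) = (p−1)(q−1) = 222·96 = 21312.
Need d with 7·d ≡ 1 (mod 21312). Apply the extended Euclidean algorithm:
21312 = 3044·7 + 4
7 = 1·4 + 3
4 = 1·3 + 1
3 = 3·1 + 0
Back-substitute:
1 = 4 − 3
1 = −7 + 2·4
1 = 2·21312 − 6089·7
So 7·(-6089) ≡ 1 (mod 21312), hence d ≡ -6089 ≡ 15223 (mod 21312).

15223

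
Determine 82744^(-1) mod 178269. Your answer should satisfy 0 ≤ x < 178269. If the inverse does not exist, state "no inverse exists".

Apply the Euclidean algorithm to 178269 and 82744:
178269 = 2*82744 + 12781
82744 = 6*12781 + 6058
12781 = 2*6058 + 665
6058 = 9*665 + 73
665 = 9*73 + 8
73 = 9*8 + 1
8 = 8*1 + 0
gcd = 1, so the inverse exists. Back-substitute:
1 = 73 − 9·8
1 = −9·665 + 82·73
1 = 82·6058 − 747·665
1 = −747·12781 + 1576·6058
1 = 1576·82744 − 10203·12781
1 = −10203·178269 + 21982·82744
So 82744·21982 ≡ 1 (mod 178269).

21982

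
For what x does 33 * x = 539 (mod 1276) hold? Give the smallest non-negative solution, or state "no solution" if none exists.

First find gcd(33, 1276):
1276 = 38·33 + 22
33 = 1·22 + 11
22 = 2·11 + 0
gcd = 11 and 11 | 539, so solutions exist. Divide through by 11: 3x ≡ 49 (mod 116).
Now find 3⁻¹ mod 116:
116 = 38×3 + 2
3 = 1×2 + 1
2 = 2×1 + 0
Back-substitute:
1 = 3 − 2
1 = −116 + 39·3
So 3⁻¹ ≡ 39 (mod 116).
Then x ≡ 39·49 ≡ 55 (mod 116); the smallest non-negative solution is x = 55.

55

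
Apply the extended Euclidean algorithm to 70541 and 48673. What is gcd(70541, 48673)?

1

Apply Euclid's algorithm to 70541 and 48673:
70541 = 1×48673 + 21868
48673 = 2×21868 + 4937
21868 = 4×4937 + 2120
4937 = 2×2120 + 697
2120 = 3×697 + 29
697 = 24×29 + 1
29 = 29×1 + 0
gcd(70541, 48673) = 1.
Working backward:
1 = 697 − 24·29
1 = −24·2120 + 73·697
1 = 73·4937 − 170·2120
1 = −170·21868 + 753·4937
1 = 753·48673 − 1676·21868
1 = −1676·70541 + 2429·48673
So 1 = (-1676)·70541 + (2429)·48673.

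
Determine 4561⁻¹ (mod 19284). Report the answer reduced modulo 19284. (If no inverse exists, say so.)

Run Euclid on (19284, 4561):
19284 = 4*4561 + 1040
4561 = 4*1040 + 401
1040 = 2*401 + 238
401 = 1*238 + 163
238 = 1*163 + 75
163 = 2*75 + 13
75 = 5*13 + 10
13 = 1*10 + 3
10 = 3*3 + 1
3 = 3*1 + 0
gcd = 1, so the inverse exists. Back-substitute:
1 = 10 − 3·3
1 = −3·13 + 4·10
1 = 4·75 − 23·13
1 = −23·163 + 50·75
1 = 50·238 − 73·163
1 = −73·401 + 123·238
1 = 123·1040 − 319·401
1 = −319·4561 + 1399·1040
1 = 1399·19284 − 5915·4561
Thus 4561·(-5915) ≡ 1 (mod 19284); reducing, -5915 mod 19284 = 13369.

13369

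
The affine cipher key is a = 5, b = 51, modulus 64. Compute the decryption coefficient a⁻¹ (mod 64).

gcd(64, 5) by repeated division:
64 = 12·5 + 4
5 = 1·4 + 1
4 = 4·1 + 0
The gcd is 1. Working backward:
1 = 5 − 4
1 = −64 + 13·5
So 5·13 ≡ 1 (mod 64).

13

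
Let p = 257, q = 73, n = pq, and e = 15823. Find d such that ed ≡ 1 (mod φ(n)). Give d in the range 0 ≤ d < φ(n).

φ(n) = (p−1)(q−1) = 256·72 = 18432.
Need d with 15823·d ≡ 1 (mod 18432). Apply the extended Euclidean algorithm:
18432 = 1×15823 + 2609
15823 = 6×2609 + 169
2609 = 15×169 + 74
169 = 2×74 + 21
74 = 3×21 + 11
21 = 1×11 + 10
11 = 1×10 + 1
10 = 10×1 + 0
Back-substitute:
1 = 11 − 10
1 = −21 + 2·11
1 = 2·74 − 7·21
1 = −7·169 + 16·74
1 = 16·2609 − 247·169
1 = −247·15823 + 1498·2609
1 = 1498·18432 − 1745·15823
So 15823·(-1745) ≡ 1 (mod 18432), hence d ≡ -1745 ≡ 16687 (mod 18432).

16687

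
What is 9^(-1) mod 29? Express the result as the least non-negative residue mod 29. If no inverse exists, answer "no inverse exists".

Extended Euclidean algorithm:
29 = 3*9 + 2
9 = 4*2 + 1
2 = 2*1 + 0
The gcd is 1. Working backward:
1 = 9 − 4·2
1 = −4·29 + 13·9
So 9·13 ≡ 1 (mod 29).

13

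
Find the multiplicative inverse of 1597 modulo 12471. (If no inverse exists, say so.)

Run Euclid on (12471, 1597):
12471 = 7*1597 + 1292
1597 = 1*1292 + 305
1292 = 4*305 + 72
305 = 4*72 + 17
72 = 4*17 + 4
17 = 4*4 + 1
4 = 4*1 + 0
The gcd is 1. Working backward:
1 = 17 − 4·4
1 = −4·72 + 17·17
1 = 17·305 − 72·72
1 = −72·1292 + 305·305
1 = 305·1597 − 377·1292
1 = −377·12471 + 2944·1597
So 1597·2944 ≡ 1 (mod 12471).

2944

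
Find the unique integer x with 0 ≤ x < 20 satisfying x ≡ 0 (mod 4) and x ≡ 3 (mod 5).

Write x = 0 + 4·k. Then 4·k ≡ 3 − 0 ≡ 3 (mod 5).
Need 4⁻¹ mod 5. Extended Euclid on (5, 4):
5 = 1·4 + 1
4 = 4·1 + 0
Back-substitute:
1 = 5 − 4
4⁻¹ ≡ 4 (mod 5), so k ≡ 4·3 ≡ 2 (mod 5).
x = 0 + 4·2 = 8.

8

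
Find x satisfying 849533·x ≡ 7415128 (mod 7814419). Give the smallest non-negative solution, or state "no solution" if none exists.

2851356

First find gcd(849533, 7814419):
7814419 = 9*849533 + 168622
849533 = 5*168622 + 6423
168622 = 26*6423 + 1624
6423 = 3*1624 + 1551
1624 = 1*1551 + 73
1551 = 21*73 + 18
73 = 4*18 + 1
18 = 18*1 + 0
gcd = 1, so a unique solution mod 7814419 exists.
Back-substitute for the Bézout coefficients:
1 = 73 − 4·18
1 = −4·1551 + 85·73
1 = 85·1624 − 89·1551
1 = −89·6423 + 352·1624
1 = 352·168622 − 9241·6423
1 = −9241·849533 + 46557·168622
1 = 46557·7814419 − 428254·849533
So 849533·(-428254) ≡ 1 (mod 7814419), giving 849533⁻¹ ≡ 7386165.
x ≡ 849533⁻¹·7415128 ≡ 7386165·7415128 ≡ 2851356 (mod 7814419).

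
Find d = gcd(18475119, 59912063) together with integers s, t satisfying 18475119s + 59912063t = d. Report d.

Apply Euclid's algorithm to 59912063 and 18475119:
59912063 = 3×18475119 + 4486706
18475119 = 4×4486706 + 528295
4486706 = 8×528295 + 260346
528295 = 2×260346 + 7603
260346 = 34×7603 + 1844
7603 = 4×1844 + 227
1844 = 8×227 + 28
227 = 8×28 + 3
28 = 9×3 + 1
3 = 3×1 + 0
gcd(18475119, 59912063) = 1.
Back-substituting:
1 = 28 − 9·3
1 = −9·227 + 73·28
1 = 73·1844 − 593·227
1 = −593·7603 + 2445·1844
1 = 2445·260346 − 83723·7603
1 = −83723·528295 + 169891·260346
1 = 169891·4486706 − 1442851·528295
1 = −1442851·18475119 + 5941295·4486706
1 = 5941295·59912063 − 19266736·18475119
So 1 = (5941295)·59912063 + (-19266736)·18475119.

1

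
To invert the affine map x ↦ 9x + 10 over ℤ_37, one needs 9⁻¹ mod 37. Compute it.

Apply the Euclidean algorithm to 37 and 9:
37 = 4·9 + 1
9 = 9·1 + 0
Since gcd(9, 37) = 1, back-substitute to write 1 as a combination:
1 = 37 − 4·9
So 9·(-4) ≡ 1 (mod 37), and -4 ≡ 33 (mod 37).

33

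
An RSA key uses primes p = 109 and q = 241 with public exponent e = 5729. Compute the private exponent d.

φ(n) = (p−1)(q−1) = 108·240 = 25920.
Need d with 5729·d ≡ 1 (mod 25920). Apply the extended Euclidean algorithm:
25920 = 4·5729 + 3004
5729 = 1·3004 + 2725
3004 = 1·2725 + 279
2725 = 9·279 + 214
279 = 1·214 + 65
214 = 3·65 + 19
65 = 3·19 + 8
19 = 2·8 + 3
8 = 2·3 + 2
3 = 1·2 + 1
2 = 2·1 + 0
Back-substitute:
1 = 3 − 2
1 = −8 + 3·3
1 = 3·19 − 7·8
1 = −7·65 + 24·19
1 = 24·214 − 79·65
1 = −79·279 + 103·214
1 = 103·2725 − 1006·279
1 = −1006·3004 + 1109·2725
1 = 1109·5729 − 2115·3004
1 = −2115·25920 + 9569·5729
So 5729·9569 ≡ 1 (mod 25920), hence d = 9569.

9569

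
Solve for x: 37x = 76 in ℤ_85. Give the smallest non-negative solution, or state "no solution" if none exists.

48

First find gcd(37, 85):
85 = 2·37 + 11
37 = 3·11 + 4
11 = 2·4 + 3
4 = 1·3 + 1
3 = 3·1 + 0
gcd = 1, so a unique solution mod 85 exists.
Back-substitute for the Bézout coefficients:
1 = 4 − 3
1 = −11 + 3·4
1 = 3·37 − 10·11
1 = −10·85 + 23·37
So 37·(23) ≡ 1 (mod 85), giving 37⁻¹ ≡ 23.
x ≡ 37⁻¹·76 ≡ 23·76 ≡ 48 (mod 85).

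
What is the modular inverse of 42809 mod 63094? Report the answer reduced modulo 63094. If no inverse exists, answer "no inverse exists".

37197

Apply the Euclidean algorithm to 63094 and 42809:
63094 = 1·42809 + 20285
42809 = 2·20285 + 2239
20285 = 9·2239 + 134
2239 = 16·134 + 95
134 = 1·95 + 39
95 = 2·39 + 17
39 = 2·17 + 5
17 = 3·5 + 2
5 = 2·2 + 1
2 = 2·1 + 0
Since gcd(42809, 63094) = 1, back-substitute to write 1 as a combination:
1 = 5 − 2·2
1 = −2·17 + 7·5
1 = 7·39 − 16·17
1 = −16·95 + 39·39
1 = 39·134 − 55·95
1 = −55·2239 + 919·134
1 = 919·20285 − 8326·2239
1 = −8326·42809 + 17571·20285
1 = 17571·63094 − 25897·42809
So 42809·(-25897) ≡ 1 (mod 63094), and -25897 ≡ 37197 (mod 63094).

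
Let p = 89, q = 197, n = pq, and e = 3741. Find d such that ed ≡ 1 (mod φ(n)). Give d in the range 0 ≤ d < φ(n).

φ(n) = (p−1)(q−1) = 88·196 = 17248.
Need d with 3741·d ≡ 1 (mod 17248). Apply the extended Euclidean algorithm:
17248 = 4·3741 + 2284
3741 = 1·2284 + 1457
2284 = 1·1457 + 827
1457 = 1·827 + 630
827 = 1·630 + 197
630 = 3·197 + 39
197 = 5·39 + 2
39 = 19·2 + 1
2 = 2·1 + 0
Back-substitute:
1 = 39 − 19·2
1 = −19·197 + 96·39
1 = 96·630 − 307·197
1 = −307·827 + 403·630
1 = 403·1457 − 710·827
1 = −710·2284 + 1113·1457
1 = 1113·3741 − 1823·2284
1 = −1823·17248 + 8405·3741
So 3741·8405 ≡ 1 (mod 17248), hence d = 8405.

8405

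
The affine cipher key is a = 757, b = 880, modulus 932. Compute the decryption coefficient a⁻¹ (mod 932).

gcd(932, 757) by repeated division:
932 = 1·757 + 175
757 = 4·175 + 57
175 = 3·57 + 4
57 = 14·4 + 1
4 = 4·1 + 0
gcd = 1, so the inverse exists. Back-substitute:
1 = 57 − 14·4
1 = −14·175 + 43·57
1 = 43·757 − 186·175
1 = −186·932 + 229·757
So 757·229 ≡ 1 (mod 932).

229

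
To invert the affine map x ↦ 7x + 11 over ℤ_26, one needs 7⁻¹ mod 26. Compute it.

15

Apply the Euclidean algorithm to 26 and 7:
26 = 3×7 + 5
7 = 1×5 + 2
5 = 2×2 + 1
2 = 2×1 + 0
gcd = 1, so the inverse exists. Back-substitute:
1 = 5 − 2·2
1 = −2·7 + 3·5
1 = 3·26 − 11·7
Hence 7⁻¹ ≡ -11 ≡ 15 (mod 26).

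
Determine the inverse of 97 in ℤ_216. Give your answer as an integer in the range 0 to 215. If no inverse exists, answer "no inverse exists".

49

gcd(216, 97) by repeated division:
216 = 2*97 + 22
97 = 4*22 + 9
22 = 2*9 + 4
9 = 2*4 + 1
4 = 4*1 + 0
Since gcd(97, 216) = 1, back-substitute to write 1 as a combination:
1 = 9 − 2·4
1 = −2·22 + 5·9
1 = 5·97 − 22·22
1 = −22·216 + 49·97
So 97·49 ≡ 1 (mod 216).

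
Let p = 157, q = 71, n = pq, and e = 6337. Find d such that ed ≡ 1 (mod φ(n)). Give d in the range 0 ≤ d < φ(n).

φ(n) = (p−1)(q−1) = 156·70 = 10920.
Need d with 6337·d ≡ 1 (mod 10920). Apply the extended Euclidean algorithm:
10920 = 1·6337 + 4583
6337 = 1·4583 + 1754
4583 = 2·1754 + 1075
1754 = 1·1075 + 679
1075 = 1·679 + 396
679 = 1·396 + 283
396 = 1·283 + 113
283 = 2·113 + 57
113 = 1·57 + 56
57 = 1·56 + 1
56 = 56·1 + 0
Back-substitute:
1 = 57 − 56
1 = −113 + 2·57
1 = 2·283 − 5·113
1 = −5·396 + 7·283
1 = 7·679 − 12·396
1 = −12·1075 + 19·679
1 = 19·1754 − 31·1075
1 = −31·4583 + 81·1754
1 = 81·6337 − 112·4583
1 = −112·10920 + 193·6337
So 6337·193 ≡ 1 (mod 10920), hence d = 193.

193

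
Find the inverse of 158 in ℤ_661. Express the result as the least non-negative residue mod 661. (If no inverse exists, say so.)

205

Apply the Euclidean algorithm to 661 and 158:
661 = 4*158 + 29
158 = 5*29 + 13
29 = 2*13 + 3
13 = 4*3 + 1
3 = 3*1 + 0
gcd = 1, so the inverse exists. Back-substitute:
1 = 13 − 4·3
1 = −4·29 + 9·13
1 = 9·158 − 49·29
1 = −49·661 + 205·158
So 158·205 ≡ 1 (mod 661).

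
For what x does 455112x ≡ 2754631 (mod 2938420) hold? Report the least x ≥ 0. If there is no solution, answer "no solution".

no solution

gcd(455112, 2938420):
2938420 = 6×455112 + 207748
455112 = 2×207748 + 39616
207748 = 5×39616 + 9668
39616 = 4×9668 + 944
9668 = 10×944 + 228
944 = 4×228 + 32
228 = 7×32 + 4
32 = 8×4 + 0
gcd = 4, but 4 ∤ 2754631, so the congruence has no solution.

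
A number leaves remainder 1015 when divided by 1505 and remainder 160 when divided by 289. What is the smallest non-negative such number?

88305

Write x = 1015 + 1505·k. Then 1505·k ≡ 160 − 1015 ≡ 12 (mod 289).
Need 1505⁻¹ mod 289. Extended Euclid on (289, 60):
289 = 4*60 + 49
60 = 1*49 + 11
49 = 4*11 + 5
11 = 2*5 + 1
5 = 5*1 + 0
Back-substitute:
1 = 11 − 2·5
1 = −2·49 + 9·11
1 = 9·60 − 11·49
1 = −11·289 + 53·60
1505⁻¹ ≡ 53 (mod 289), so k ≡ 53·12 ≡ 58 (mod 289).
x = 1015 + 1505·58 = 88305.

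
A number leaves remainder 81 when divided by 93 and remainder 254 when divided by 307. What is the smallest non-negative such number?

Write x = 81 + 93·k. Then 93·k ≡ 254 − 81 ≡ 173 (mod 307).
Need 93⁻¹ mod 307. Extended Euclid on (307, 93):
307 = 3·93 + 28
93 = 3·28 + 9
28 = 3·9 + 1
9 = 9·1 + 0
Back-substitute:
1 = 28 − 3·9
1 = −3·93 + 10·28
1 = 10·307 − 33·93
93⁻¹ ≡ 274 (mod 307), so k ≡ 274·173 ≡ 124 (mod 307).
x = 81 + 93·124 = 11613.

11613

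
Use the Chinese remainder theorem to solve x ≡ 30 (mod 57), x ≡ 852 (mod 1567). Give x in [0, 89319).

76068

Write x = 30 + 57·k. Then 57·k ≡ 852 − 30 ≡ 822 (mod 1567).
Need 57⁻¹ mod 1567. Extended Euclid on (1567, 57):
1567 = 27*57 + 28
57 = 2*28 + 1
28 = 28*1 + 0
Back-substitute:
1 = 57 − 2·28
1 = −2·1567 + 55·57
57⁻¹ ≡ 55 (mod 1567), so k ≡ 55·822 ≡ 1334 (mod 1567).
x = 30 + 57·1334 = 76068.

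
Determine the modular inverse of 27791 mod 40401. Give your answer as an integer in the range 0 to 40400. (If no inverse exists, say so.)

27044

Extended Euclidean algorithm:
40401 = 1×27791 + 12610
27791 = 2×12610 + 2571
12610 = 4×2571 + 2326
2571 = 1×2326 + 245
2326 = 9×245 + 121
245 = 2×121 + 3
121 = 40×3 + 1
3 = 3×1 + 0
Since gcd(27791, 40401) = 1, back-substitute to write 1 as a combination:
1 = 121 − 40·3
1 = −40·245 + 81·121
1 = 81·2326 − 769·245
1 = −769·2571 + 850·2326
1 = 850·12610 − 4169·2571
1 = −4169·27791 + 9188·12610
1 = 9188·40401 − 13357·27791
So 27791·(-13357) ≡ 1 (mod 40401), and -13357 ≡ 27044 (mod 40401).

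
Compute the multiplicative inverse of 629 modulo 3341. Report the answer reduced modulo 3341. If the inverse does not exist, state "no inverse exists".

Extended Euclidean algorithm:
3341 = 5·629 + 196
629 = 3·196 + 41
196 = 4·41 + 32
41 = 1·32 + 9
32 = 3·9 + 5
9 = 1·5 + 4
5 = 1·4 + 1
4 = 4·1 + 0
Since gcd(629, 3341) = 1, back-substitute to write 1 as a combination:
1 = 5 − 4
1 = −9 + 2·5
1 = 2·32 − 7·9
1 = −7·41 + 9·32
1 = 9·196 − 43·41
1 = −43·629 + 138·196
1 = 138·3341 − 733·629
So 629·(-733) ≡ 1 (mod 3341), and -733 ≡ 2608 (mod 3341).

2608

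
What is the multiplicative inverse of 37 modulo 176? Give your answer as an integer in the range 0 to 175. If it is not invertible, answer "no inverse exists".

Extended Euclidean algorithm:
176 = 4*37 + 28
37 = 1*28 + 9
28 = 3*9 + 1
9 = 9*1 + 0
The gcd is 1. Working backward:
1 = 28 − 3·9
1 = −3·37 + 4·28
1 = 4·176 − 19·37
Thus 37·(-19) ≡ 1 (mod 176); reducing, -19 mod 176 = 157.

157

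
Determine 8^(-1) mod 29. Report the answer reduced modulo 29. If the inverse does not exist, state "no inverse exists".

gcd(29, 8) by repeated division:
29 = 3·8 + 5
8 = 1·5 + 3
5 = 1·3 + 2
3 = 1·2 + 1
2 = 2·1 + 0
Since gcd(8, 29) = 1, back-substitute to write 1 as a combination:
1 = 3 − 2
1 = −5 + 2·3
1 = 2·8 − 3·5
1 = −3·29 + 11·8
So 8·11 ≡ 1 (mod 29).

11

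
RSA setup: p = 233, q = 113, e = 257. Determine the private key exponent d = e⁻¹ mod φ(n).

1921

φ(n) = (p−1)(q−1) = 232·112 = 25984.
Need d with 257·d ≡ 1 (mod 25984). Apply the extended Euclidean algorithm:
25984 = 101·257 + 27
257 = 9·27 + 14
27 = 1·14 + 13
14 = 1·13 + 1
13 = 13·1 + 0
Back-substitute:
1 = 14 − 13
1 = −27 + 2·14
1 = 2·257 − 19·27
1 = −19·25984 + 1921·257
So 257·1921 ≡ 1 (mod 25984), hence d = 1921.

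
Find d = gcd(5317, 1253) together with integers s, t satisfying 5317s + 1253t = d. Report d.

1

Apply Euclid's algorithm to 5317 and 1253:
5317 = 4*1253 + 305
1253 = 4*305 + 33
305 = 9*33 + 8
33 = 4*8 + 1
8 = 8*1 + 0
gcd(5317, 1253) = 1.
Back-substituting:
1 = 33 − 4·8
1 = −4·305 + 37·33
1 = 37·1253 − 152·305
1 = −152·5317 + 645·1253
So 1 = (-152)·5317 + (645)·1253.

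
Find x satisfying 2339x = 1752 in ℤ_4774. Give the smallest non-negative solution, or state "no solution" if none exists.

3544

First find gcd(2339, 4774):
4774 = 2·2339 + 96
2339 = 24·96 + 35
96 = 2·35 + 26
35 = 1·26 + 9
26 = 2·9 + 8
9 = 1·8 + 1
8 = 8·1 + 0
gcd = 1, so a unique solution mod 4774 exists.
Back-substitute for the Bézout coefficients:
1 = 9 − 8
1 = −26 + 3·9
1 = 3·35 − 4·26
1 = −4·96 + 11·35
1 = 11·2339 − 268·96
1 = −268·4774 + 547·2339
So 2339·(547) ≡ 1 (mod 4774), giving 2339⁻¹ ≡ 547.
x ≡ 2339⁻¹·1752 ≡ 547·1752 ≡ 3544 (mod 4774).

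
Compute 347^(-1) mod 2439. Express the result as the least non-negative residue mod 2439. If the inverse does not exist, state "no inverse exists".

Extended Euclidean algorithm:
2439 = 7·347 + 10
347 = 34·10 + 7
10 = 1·7 + 3
7 = 2·3 + 1
3 = 3·1 + 0
The gcd is 1. Working backward:
1 = 7 − 2·3
1 = −2·10 + 3·7
1 = 3·347 − 104·10
1 = −104·2439 + 731·347
So 347·731 ≡ 1 (mod 2439).

731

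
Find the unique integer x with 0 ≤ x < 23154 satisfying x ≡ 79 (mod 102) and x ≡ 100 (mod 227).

Write x = 79 + 102·k. Then 102·k ≡ 100 − 79 ≡ 21 (mod 227).
Need 102⁻¹ mod 227. Extended Euclid on (227, 102):
227 = 2·102 + 23
102 = 4·23 + 10
23 = 2·10 + 3
10 = 3·3 + 1
3 = 3·1 + 0
Back-substitute:
1 = 10 − 3·3
1 = −3·23 + 7·10
1 = 7·102 − 31·23
1 = −31·227 + 69·102
102⁻¹ ≡ 69 (mod 227), so k ≡ 69·21 ≡ 87 (mod 227).
x = 79 + 102·87 = 8953.

8953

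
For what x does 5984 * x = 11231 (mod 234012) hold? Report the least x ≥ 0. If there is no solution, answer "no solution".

gcd(5984, 234012):
234012 = 39×5984 + 636
5984 = 9×636 + 260
636 = 2×260 + 116
260 = 2×116 + 28
116 = 4×28 + 4
28 = 7×4 + 0
gcd = 4, but 4 ∤ 11231, so the congruence has no solution.

no solution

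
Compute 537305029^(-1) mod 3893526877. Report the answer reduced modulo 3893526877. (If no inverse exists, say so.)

Run Euclid on (3893526877, 537305029):
3893526877 = 7×537305029 + 132391674
537305029 = 4×132391674 + 7738333
132391674 = 17×7738333 + 840013
7738333 = 9×840013 + 178216
840013 = 4×178216 + 127149
178216 = 1×127149 + 51067
127149 = 2×51067 + 25015
51067 = 2×25015 + 1037
25015 = 24×1037 + 127
1037 = 8×127 + 21
127 = 6×21 + 1
21 = 21×1 + 0
Since gcd(537305029, 3893526877) = 1, back-substitute to write 1 as a combination:
1 = 127 − 6·21
1 = −6·1037 + 49·127
1 = 49·25015 − 1182·1037
1 = −1182·51067 + 2413·25015
1 = 2413·127149 − 6008·51067
1 = −6008·178216 + 8421·127149
1 = 8421·840013 − 39692·178216
1 = −39692·7738333 + 365649·840013
1 = 365649·132391674 − 6255725·7738333
1 = −6255725·537305029 + 25388549·132391674
1 = 25388549·3893526877 − 183975568·537305029
So 537305029·(-183975568) ≡ 1 (mod 3893526877), and -183975568 ≡ 3709551309 (mod 3893526877).

3709551309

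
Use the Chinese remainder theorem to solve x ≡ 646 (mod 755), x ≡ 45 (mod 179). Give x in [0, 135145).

Write x = 646 + 755·k. Then 755·k ≡ 45 − 646 ≡ 115 (mod 179).
Need 755⁻¹ mod 179. Extended Euclid on (179, 39):
179 = 4×39 + 23
39 = 1×23 + 16
23 = 1×16 + 7
16 = 2×7 + 2
7 = 3×2 + 1
2 = 2×1 + 0
Back-substitute:
1 = 7 − 3·2
1 = −3·16 + 7·7
1 = 7·23 − 10·16
1 = −10·39 + 17·23
1 = 17·179 − 78·39
755⁻¹ ≡ 101 (mod 179), so k ≡ 101·115 ≡ 159 (mod 179).
x = 646 + 755·159 = 120691.

120691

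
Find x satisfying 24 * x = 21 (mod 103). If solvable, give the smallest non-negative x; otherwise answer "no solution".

First find gcd(24, 103):
103 = 4*24 + 7
24 = 3*7 + 3
7 = 2*3 + 1
3 = 3*1 + 0
gcd = 1, so a unique solution mod 103 exists.
Back-substitute for the Bézout coefficients:
1 = 7 − 2·3
1 = −2·24 + 7·7
1 = 7·103 − 30·24
So 24·(-30) ≡ 1 (mod 103), giving 24⁻¹ ≡ 73.
x ≡ 24⁻¹·21 ≡ 73·21 ≡ 91 (mod 103).

91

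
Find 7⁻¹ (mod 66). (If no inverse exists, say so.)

19

gcd(66, 7) by repeated division:
66 = 9·7 + 3
7 = 2·3 + 1
3 = 3·1 + 0
The gcd is 1. Working backward:
1 = 7 − 2·3
1 = −2·66 + 19·7
So 7·19 ≡ 1 (mod 66).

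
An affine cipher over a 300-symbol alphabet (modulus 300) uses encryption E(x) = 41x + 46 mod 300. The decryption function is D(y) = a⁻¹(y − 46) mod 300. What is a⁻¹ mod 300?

161

Run Euclid on (300, 41):
300 = 7×41 + 13
41 = 3×13 + 2
13 = 6×2 + 1
2 = 2×1 + 0
gcd = 1, so the inverse exists. Back-substitute:
1 = 13 − 6·2
1 = −6·41 + 19·13
1 = 19·300 − 139·41
Hence 41⁻¹ ≡ -139 ≡ 161 (mod 300).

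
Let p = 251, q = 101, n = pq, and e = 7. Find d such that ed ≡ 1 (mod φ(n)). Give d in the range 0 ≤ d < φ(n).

φ(n) = (p−1)(q−1) = 250·100 = 25000.
Need d with 7·d ≡ 1 (mod 25000). Apply the extended Euclidean algorithm:
25000 = 3571×7 + 3
7 = 2×3 + 1
3 = 3×1 + 0
Back-substitute:
1 = 7 − 2·3
1 = −2·25000 + 7143·7
So 7·7143 ≡ 1 (mod 25000), hence d = 7143.

7143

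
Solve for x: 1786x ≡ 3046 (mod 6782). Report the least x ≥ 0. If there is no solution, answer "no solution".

First find gcd(1786, 6782):
6782 = 3×1786 + 1424
1786 = 1×1424 + 362
1424 = 3×362 + 338
362 = 1×338 + 24
338 = 14×24 + 2
24 = 12×2 + 0
gcd = 2 and 2 | 3046, so solutions exist. Divide through by 2: 893x ≡ 1523 (mod 3391).
Now find 893⁻¹ mod 3391:
3391 = 3*893 + 712
893 = 1*712 + 181
712 = 3*181 + 169
181 = 1*169 + 12
169 = 14*12 + 1
12 = 12*1 + 0
Back-substitute:
1 = 169 − 14·12
1 = −14·181 + 15·169
1 = 15·712 − 59·181
1 = −59·893 + 74·712
1 = 74·3391 − 281·893
So 893·(-281) ≡ 1 (mod 3391), i.e. 893⁻¹ ≡ 3110.
Then x ≡ 3110·1523 ≡ 2694 (mod 3391); the smallest non-negative solution is x = 2694.

2694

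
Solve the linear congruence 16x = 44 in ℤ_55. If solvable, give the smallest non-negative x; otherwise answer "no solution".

44

First find gcd(16, 55):
55 = 3×16 + 7
16 = 2×7 + 2
7 = 3×2 + 1
2 = 2×1 + 0
gcd = 1, so a unique solution mod 55 exists.
Back-substitute for the Bézout coefficients:
1 = 7 − 3·2
1 = −3·16 + 7·7
1 = 7·55 − 24·16
So 16·(-24) ≡ 1 (mod 55), giving 16⁻¹ ≡ 31.
x ≡ 16⁻¹·44 ≡ 31·44 ≡ 44 (mod 55).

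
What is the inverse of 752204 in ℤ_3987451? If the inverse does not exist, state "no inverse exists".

Apply the Euclidean algorithm to 3987451 and 752204:
3987451 = 5·752204 + 226431
752204 = 3·226431 + 72911
226431 = 3·72911 + 7698
72911 = 9·7698 + 3629
7698 = 2·3629 + 440
3629 = 8·440 + 109
440 = 4·109 + 4
109 = 27·4 + 1
4 = 4·1 + 0
Since gcd(752204, 3987451) = 1, back-substitute to write 1 as a combination:
1 = 109 − 27·4
1 = −27·440 + 109·109
1 = 109·3629 − 899·440
1 = −899·7698 + 1907·3629
1 = 1907·72911 − 18062·7698
1 = −18062·226431 + 56093·72911
1 = 56093·752204 − 186341·226431
1 = −186341·3987451 + 987798·752204
So 752204·987798 ≡ 1 (mod 3987451).

987798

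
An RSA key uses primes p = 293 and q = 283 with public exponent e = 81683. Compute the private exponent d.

25787

φ(n) = (p−1)(q−1) = 292·282 = 82344.
Need d with 81683·d ≡ 1 (mod 82344). Apply the extended Euclidean algorithm:
82344 = 1·81683 + 661
81683 = 123·661 + 380
661 = 1·380 + 281
380 = 1·281 + 99
281 = 2·99 + 83
99 = 1·83 + 16
83 = 5·16 + 3
16 = 5·3 + 1
3 = 3·1 + 0
Back-substitute:
1 = 16 − 5·3
1 = −5·83 + 26·16
1 = 26·99 − 31·83
1 = −31·281 + 88·99
1 = 88·380 − 119·281
1 = −119·661 + 207·380
1 = 207·81683 − 25580·661
1 = −25580·82344 + 25787·81683
So 81683·25787 ≡ 1 (mod 82344), hence d = 25787.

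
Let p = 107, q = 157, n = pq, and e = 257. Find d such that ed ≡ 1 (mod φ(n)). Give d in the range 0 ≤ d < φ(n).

φ(n) = (p−1)(q−1) = 106·156 = 16536.
Need d with 257·d ≡ 1 (mod 16536). Apply the extended Euclidean algorithm:
16536 = 64·257 + 88
257 = 2·88 + 81
88 = 1·81 + 7
81 = 11·7 + 4
7 = 1·4 + 3
4 = 1·3 + 1
3 = 3·1 + 0
Back-substitute:
1 = 4 − 3
1 = −7 + 2·4
1 = 2·81 − 23·7
1 = −23·88 + 25·81
1 = 25·257 − 73·88
1 = −73·16536 + 4697·257
So 257·4697 ≡ 1 (mod 16536), hence d = 4697.

4697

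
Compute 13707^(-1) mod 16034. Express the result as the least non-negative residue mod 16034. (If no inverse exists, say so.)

Apply the Euclidean algorithm to 16034 and 13707:
16034 = 1*13707 + 2327
13707 = 5*2327 + 2072
2327 = 1*2072 + 255
2072 = 8*255 + 32
255 = 7*32 + 31
32 = 1*31 + 1
31 = 31*1 + 0
Since gcd(13707, 16034) = 1, back-substitute to write 1 as a combination:
1 = 32 − 31
1 = −255 + 8·32
1 = 8·2072 − 65·255
1 = −65·2327 + 73·2072
1 = 73·13707 − 430·2327
1 = −430·16034 + 503·13707
So 13707·503 ≡ 1 (mod 16034).

503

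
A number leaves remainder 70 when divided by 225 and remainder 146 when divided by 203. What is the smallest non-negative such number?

42370

Write x = 70 + 225·k. Then 225·k ≡ 146 − 70 ≡ 76 (mod 203).
Need 225⁻¹ mod 203. Extended Euclid on (203, 22):
203 = 9×22 + 5
22 = 4×5 + 2
5 = 2×2 + 1
2 = 2×1 + 0
Back-substitute:
1 = 5 − 2·2
1 = −2·22 + 9·5
1 = 9·203 − 83·22
225⁻¹ ≡ 120 (mod 203), so k ≡ 120·76 ≡ 188 (mod 203).
x = 70 + 225·188 = 42370.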